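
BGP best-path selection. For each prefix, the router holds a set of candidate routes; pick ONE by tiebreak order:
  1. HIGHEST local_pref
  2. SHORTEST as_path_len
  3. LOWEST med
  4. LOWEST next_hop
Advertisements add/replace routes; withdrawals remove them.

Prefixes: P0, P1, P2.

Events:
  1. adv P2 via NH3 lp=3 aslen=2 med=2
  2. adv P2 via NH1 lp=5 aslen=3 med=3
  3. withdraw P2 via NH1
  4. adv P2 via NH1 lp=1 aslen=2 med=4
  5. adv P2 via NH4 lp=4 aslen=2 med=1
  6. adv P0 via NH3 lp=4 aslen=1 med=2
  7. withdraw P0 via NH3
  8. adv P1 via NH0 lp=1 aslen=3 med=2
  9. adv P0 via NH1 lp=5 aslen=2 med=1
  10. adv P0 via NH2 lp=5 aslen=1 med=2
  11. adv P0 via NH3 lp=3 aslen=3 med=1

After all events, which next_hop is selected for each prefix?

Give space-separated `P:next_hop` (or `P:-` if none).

Op 1: best P0=- P1=- P2=NH3
Op 2: best P0=- P1=- P2=NH1
Op 3: best P0=- P1=- P2=NH3
Op 4: best P0=- P1=- P2=NH3
Op 5: best P0=- P1=- P2=NH4
Op 6: best P0=NH3 P1=- P2=NH4
Op 7: best P0=- P1=- P2=NH4
Op 8: best P0=- P1=NH0 P2=NH4
Op 9: best P0=NH1 P1=NH0 P2=NH4
Op 10: best P0=NH2 P1=NH0 P2=NH4
Op 11: best P0=NH2 P1=NH0 P2=NH4

Answer: P0:NH2 P1:NH0 P2:NH4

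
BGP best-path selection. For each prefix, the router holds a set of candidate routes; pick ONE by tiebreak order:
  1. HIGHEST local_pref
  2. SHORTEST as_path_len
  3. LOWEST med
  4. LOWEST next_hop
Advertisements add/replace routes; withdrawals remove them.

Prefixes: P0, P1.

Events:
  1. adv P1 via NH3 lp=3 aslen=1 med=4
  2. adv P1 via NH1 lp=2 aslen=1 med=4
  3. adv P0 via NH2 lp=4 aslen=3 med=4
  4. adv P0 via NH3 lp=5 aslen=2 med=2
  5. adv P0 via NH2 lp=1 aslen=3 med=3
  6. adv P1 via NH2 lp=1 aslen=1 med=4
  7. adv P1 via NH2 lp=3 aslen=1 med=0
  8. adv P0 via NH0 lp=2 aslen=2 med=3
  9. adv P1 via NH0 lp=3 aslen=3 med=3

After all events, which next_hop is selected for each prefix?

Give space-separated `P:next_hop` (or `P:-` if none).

Answer: P0:NH3 P1:NH2

Derivation:
Op 1: best P0=- P1=NH3
Op 2: best P0=- P1=NH3
Op 3: best P0=NH2 P1=NH3
Op 4: best P0=NH3 P1=NH3
Op 5: best P0=NH3 P1=NH3
Op 6: best P0=NH3 P1=NH3
Op 7: best P0=NH3 P1=NH2
Op 8: best P0=NH3 P1=NH2
Op 9: best P0=NH3 P1=NH2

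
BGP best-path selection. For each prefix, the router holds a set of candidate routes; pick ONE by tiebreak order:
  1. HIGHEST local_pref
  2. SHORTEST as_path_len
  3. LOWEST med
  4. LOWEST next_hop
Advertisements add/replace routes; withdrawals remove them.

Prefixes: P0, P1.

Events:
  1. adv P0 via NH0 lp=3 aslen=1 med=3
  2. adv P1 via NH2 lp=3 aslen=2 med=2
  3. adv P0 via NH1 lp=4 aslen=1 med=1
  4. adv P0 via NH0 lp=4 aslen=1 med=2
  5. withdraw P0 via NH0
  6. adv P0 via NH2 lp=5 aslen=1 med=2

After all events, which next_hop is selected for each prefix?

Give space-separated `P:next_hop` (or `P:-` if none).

Answer: P0:NH2 P1:NH2

Derivation:
Op 1: best P0=NH0 P1=-
Op 2: best P0=NH0 P1=NH2
Op 3: best P0=NH1 P1=NH2
Op 4: best P0=NH1 P1=NH2
Op 5: best P0=NH1 P1=NH2
Op 6: best P0=NH2 P1=NH2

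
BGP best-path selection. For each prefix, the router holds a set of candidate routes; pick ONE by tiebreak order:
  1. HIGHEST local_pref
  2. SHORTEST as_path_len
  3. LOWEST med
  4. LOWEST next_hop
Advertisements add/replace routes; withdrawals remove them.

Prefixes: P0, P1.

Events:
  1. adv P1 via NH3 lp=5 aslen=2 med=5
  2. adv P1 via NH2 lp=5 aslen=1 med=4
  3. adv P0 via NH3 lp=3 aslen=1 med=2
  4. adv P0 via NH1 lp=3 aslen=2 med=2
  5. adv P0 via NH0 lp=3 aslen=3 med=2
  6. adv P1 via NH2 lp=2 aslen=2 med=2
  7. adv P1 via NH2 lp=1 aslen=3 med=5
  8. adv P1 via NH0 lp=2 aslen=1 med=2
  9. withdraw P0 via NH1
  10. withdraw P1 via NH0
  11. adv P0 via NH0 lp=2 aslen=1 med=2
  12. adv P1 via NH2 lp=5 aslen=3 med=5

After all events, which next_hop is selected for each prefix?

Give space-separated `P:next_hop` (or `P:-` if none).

Answer: P0:NH3 P1:NH3

Derivation:
Op 1: best P0=- P1=NH3
Op 2: best P0=- P1=NH2
Op 3: best P0=NH3 P1=NH2
Op 4: best P0=NH3 P1=NH2
Op 5: best P0=NH3 P1=NH2
Op 6: best P0=NH3 P1=NH3
Op 7: best P0=NH3 P1=NH3
Op 8: best P0=NH3 P1=NH3
Op 9: best P0=NH3 P1=NH3
Op 10: best P0=NH3 P1=NH3
Op 11: best P0=NH3 P1=NH3
Op 12: best P0=NH3 P1=NH3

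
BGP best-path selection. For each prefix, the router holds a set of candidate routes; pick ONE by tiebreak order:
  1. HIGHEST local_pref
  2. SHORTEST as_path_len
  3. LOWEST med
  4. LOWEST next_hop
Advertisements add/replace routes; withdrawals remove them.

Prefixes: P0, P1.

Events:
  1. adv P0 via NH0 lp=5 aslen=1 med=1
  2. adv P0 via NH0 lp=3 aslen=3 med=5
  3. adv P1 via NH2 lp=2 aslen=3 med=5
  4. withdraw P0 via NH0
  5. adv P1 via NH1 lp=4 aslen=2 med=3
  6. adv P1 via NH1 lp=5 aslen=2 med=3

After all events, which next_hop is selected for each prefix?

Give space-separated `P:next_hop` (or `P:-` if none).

Answer: P0:- P1:NH1

Derivation:
Op 1: best P0=NH0 P1=-
Op 2: best P0=NH0 P1=-
Op 3: best P0=NH0 P1=NH2
Op 4: best P0=- P1=NH2
Op 5: best P0=- P1=NH1
Op 6: best P0=- P1=NH1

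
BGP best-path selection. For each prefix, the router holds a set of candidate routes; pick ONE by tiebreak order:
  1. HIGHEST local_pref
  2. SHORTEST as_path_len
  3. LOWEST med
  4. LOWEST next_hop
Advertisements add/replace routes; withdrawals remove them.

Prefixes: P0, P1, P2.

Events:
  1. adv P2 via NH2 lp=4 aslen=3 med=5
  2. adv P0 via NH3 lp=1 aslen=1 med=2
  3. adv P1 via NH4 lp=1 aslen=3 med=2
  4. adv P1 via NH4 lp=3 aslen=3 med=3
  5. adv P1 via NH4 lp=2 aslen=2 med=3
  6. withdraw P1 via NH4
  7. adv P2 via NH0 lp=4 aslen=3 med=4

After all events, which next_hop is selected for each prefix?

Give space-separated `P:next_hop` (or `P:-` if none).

Op 1: best P0=- P1=- P2=NH2
Op 2: best P0=NH3 P1=- P2=NH2
Op 3: best P0=NH3 P1=NH4 P2=NH2
Op 4: best P0=NH3 P1=NH4 P2=NH2
Op 5: best P0=NH3 P1=NH4 P2=NH2
Op 6: best P0=NH3 P1=- P2=NH2
Op 7: best P0=NH3 P1=- P2=NH0

Answer: P0:NH3 P1:- P2:NH0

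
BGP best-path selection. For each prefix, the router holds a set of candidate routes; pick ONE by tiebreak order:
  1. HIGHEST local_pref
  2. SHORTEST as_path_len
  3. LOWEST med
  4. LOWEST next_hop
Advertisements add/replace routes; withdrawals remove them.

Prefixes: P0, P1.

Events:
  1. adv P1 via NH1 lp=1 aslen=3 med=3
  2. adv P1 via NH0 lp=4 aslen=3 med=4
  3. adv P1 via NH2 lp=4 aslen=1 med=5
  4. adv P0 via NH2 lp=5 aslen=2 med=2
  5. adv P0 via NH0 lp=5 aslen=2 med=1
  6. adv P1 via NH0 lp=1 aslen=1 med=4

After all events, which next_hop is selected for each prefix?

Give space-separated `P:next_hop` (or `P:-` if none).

Op 1: best P0=- P1=NH1
Op 2: best P0=- P1=NH0
Op 3: best P0=- P1=NH2
Op 4: best P0=NH2 P1=NH2
Op 5: best P0=NH0 P1=NH2
Op 6: best P0=NH0 P1=NH2

Answer: P0:NH0 P1:NH2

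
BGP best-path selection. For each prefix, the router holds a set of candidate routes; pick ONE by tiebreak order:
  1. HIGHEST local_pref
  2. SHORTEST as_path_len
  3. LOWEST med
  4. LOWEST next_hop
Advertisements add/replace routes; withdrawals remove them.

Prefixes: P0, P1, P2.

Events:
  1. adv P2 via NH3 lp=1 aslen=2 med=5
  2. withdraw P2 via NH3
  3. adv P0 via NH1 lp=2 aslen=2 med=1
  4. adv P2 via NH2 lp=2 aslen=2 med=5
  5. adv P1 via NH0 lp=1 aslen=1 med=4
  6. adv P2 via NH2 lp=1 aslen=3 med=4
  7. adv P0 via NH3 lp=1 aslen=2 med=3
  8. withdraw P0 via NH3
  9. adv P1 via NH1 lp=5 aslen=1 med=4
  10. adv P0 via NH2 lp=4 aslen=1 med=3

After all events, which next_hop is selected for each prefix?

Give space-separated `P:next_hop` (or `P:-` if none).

Op 1: best P0=- P1=- P2=NH3
Op 2: best P0=- P1=- P2=-
Op 3: best P0=NH1 P1=- P2=-
Op 4: best P0=NH1 P1=- P2=NH2
Op 5: best P0=NH1 P1=NH0 P2=NH2
Op 6: best P0=NH1 P1=NH0 P2=NH2
Op 7: best P0=NH1 P1=NH0 P2=NH2
Op 8: best P0=NH1 P1=NH0 P2=NH2
Op 9: best P0=NH1 P1=NH1 P2=NH2
Op 10: best P0=NH2 P1=NH1 P2=NH2

Answer: P0:NH2 P1:NH1 P2:NH2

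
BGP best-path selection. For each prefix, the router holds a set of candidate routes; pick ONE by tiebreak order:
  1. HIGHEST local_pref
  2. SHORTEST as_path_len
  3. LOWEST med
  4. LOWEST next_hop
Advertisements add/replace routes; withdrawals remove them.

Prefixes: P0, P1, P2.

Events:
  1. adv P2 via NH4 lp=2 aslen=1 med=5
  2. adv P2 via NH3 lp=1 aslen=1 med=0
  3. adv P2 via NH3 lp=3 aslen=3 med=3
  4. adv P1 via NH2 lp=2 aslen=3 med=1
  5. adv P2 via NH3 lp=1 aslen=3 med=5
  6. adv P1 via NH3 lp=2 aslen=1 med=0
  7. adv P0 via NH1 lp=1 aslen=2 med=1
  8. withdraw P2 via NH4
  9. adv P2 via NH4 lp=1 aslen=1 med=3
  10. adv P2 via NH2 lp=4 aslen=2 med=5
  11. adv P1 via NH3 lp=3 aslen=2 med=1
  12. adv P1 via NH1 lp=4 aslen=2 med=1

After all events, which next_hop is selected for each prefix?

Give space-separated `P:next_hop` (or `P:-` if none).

Op 1: best P0=- P1=- P2=NH4
Op 2: best P0=- P1=- P2=NH4
Op 3: best P0=- P1=- P2=NH3
Op 4: best P0=- P1=NH2 P2=NH3
Op 5: best P0=- P1=NH2 P2=NH4
Op 6: best P0=- P1=NH3 P2=NH4
Op 7: best P0=NH1 P1=NH3 P2=NH4
Op 8: best P0=NH1 P1=NH3 P2=NH3
Op 9: best P0=NH1 P1=NH3 P2=NH4
Op 10: best P0=NH1 P1=NH3 P2=NH2
Op 11: best P0=NH1 P1=NH3 P2=NH2
Op 12: best P0=NH1 P1=NH1 P2=NH2

Answer: P0:NH1 P1:NH1 P2:NH2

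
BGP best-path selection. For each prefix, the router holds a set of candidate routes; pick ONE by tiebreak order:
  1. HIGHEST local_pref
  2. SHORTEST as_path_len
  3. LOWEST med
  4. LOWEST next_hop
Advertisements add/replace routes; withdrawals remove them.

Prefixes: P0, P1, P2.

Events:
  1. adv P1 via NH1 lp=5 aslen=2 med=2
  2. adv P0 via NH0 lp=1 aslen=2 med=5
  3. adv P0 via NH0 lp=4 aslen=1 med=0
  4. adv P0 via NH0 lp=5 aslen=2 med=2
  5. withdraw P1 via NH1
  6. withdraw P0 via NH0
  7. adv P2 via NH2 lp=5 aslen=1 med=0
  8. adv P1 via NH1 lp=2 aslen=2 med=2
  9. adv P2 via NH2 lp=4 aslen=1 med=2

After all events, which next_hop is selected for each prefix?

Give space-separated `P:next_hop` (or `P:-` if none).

Op 1: best P0=- P1=NH1 P2=-
Op 2: best P0=NH0 P1=NH1 P2=-
Op 3: best P0=NH0 P1=NH1 P2=-
Op 4: best P0=NH0 P1=NH1 P2=-
Op 5: best P0=NH0 P1=- P2=-
Op 6: best P0=- P1=- P2=-
Op 7: best P0=- P1=- P2=NH2
Op 8: best P0=- P1=NH1 P2=NH2
Op 9: best P0=- P1=NH1 P2=NH2

Answer: P0:- P1:NH1 P2:NH2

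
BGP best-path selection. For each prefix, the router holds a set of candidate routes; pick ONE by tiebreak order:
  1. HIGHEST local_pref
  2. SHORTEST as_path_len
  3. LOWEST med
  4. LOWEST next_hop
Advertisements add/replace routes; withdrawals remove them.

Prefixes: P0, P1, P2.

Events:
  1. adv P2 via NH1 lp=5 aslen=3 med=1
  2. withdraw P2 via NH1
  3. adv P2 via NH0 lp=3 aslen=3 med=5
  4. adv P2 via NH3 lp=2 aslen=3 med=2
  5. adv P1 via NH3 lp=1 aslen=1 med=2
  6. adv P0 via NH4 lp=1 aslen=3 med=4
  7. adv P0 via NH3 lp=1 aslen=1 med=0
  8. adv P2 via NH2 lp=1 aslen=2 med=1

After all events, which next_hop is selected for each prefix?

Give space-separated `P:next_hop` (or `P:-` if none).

Op 1: best P0=- P1=- P2=NH1
Op 2: best P0=- P1=- P2=-
Op 3: best P0=- P1=- P2=NH0
Op 4: best P0=- P1=- P2=NH0
Op 5: best P0=- P1=NH3 P2=NH0
Op 6: best P0=NH4 P1=NH3 P2=NH0
Op 7: best P0=NH3 P1=NH3 P2=NH0
Op 8: best P0=NH3 P1=NH3 P2=NH0

Answer: P0:NH3 P1:NH3 P2:NH0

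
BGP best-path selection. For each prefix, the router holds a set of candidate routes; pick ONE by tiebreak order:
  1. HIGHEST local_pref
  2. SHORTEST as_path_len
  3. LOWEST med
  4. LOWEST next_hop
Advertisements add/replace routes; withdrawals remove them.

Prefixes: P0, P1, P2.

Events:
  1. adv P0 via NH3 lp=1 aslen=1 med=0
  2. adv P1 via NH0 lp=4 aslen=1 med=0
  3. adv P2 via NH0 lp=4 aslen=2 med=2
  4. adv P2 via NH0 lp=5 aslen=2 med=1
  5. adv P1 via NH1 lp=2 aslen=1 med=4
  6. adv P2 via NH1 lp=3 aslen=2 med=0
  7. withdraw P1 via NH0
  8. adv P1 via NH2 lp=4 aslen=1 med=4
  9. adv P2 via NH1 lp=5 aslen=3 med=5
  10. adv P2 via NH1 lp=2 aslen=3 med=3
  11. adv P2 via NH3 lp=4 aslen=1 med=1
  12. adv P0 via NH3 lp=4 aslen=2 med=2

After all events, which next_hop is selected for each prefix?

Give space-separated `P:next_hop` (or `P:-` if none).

Answer: P0:NH3 P1:NH2 P2:NH0

Derivation:
Op 1: best P0=NH3 P1=- P2=-
Op 2: best P0=NH3 P1=NH0 P2=-
Op 3: best P0=NH3 P1=NH0 P2=NH0
Op 4: best P0=NH3 P1=NH0 P2=NH0
Op 5: best P0=NH3 P1=NH0 P2=NH0
Op 6: best P0=NH3 P1=NH0 P2=NH0
Op 7: best P0=NH3 P1=NH1 P2=NH0
Op 8: best P0=NH3 P1=NH2 P2=NH0
Op 9: best P0=NH3 P1=NH2 P2=NH0
Op 10: best P0=NH3 P1=NH2 P2=NH0
Op 11: best P0=NH3 P1=NH2 P2=NH0
Op 12: best P0=NH3 P1=NH2 P2=NH0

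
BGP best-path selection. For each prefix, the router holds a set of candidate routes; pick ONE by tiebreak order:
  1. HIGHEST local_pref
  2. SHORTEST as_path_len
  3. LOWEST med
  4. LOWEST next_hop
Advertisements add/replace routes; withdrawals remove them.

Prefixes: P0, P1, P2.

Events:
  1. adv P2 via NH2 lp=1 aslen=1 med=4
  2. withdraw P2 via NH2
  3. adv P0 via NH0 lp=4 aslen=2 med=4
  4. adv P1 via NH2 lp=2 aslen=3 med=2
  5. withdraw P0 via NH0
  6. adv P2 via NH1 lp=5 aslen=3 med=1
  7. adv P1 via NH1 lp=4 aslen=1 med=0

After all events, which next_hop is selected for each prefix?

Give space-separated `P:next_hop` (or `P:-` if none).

Answer: P0:- P1:NH1 P2:NH1

Derivation:
Op 1: best P0=- P1=- P2=NH2
Op 2: best P0=- P1=- P2=-
Op 3: best P0=NH0 P1=- P2=-
Op 4: best P0=NH0 P1=NH2 P2=-
Op 5: best P0=- P1=NH2 P2=-
Op 6: best P0=- P1=NH2 P2=NH1
Op 7: best P0=- P1=NH1 P2=NH1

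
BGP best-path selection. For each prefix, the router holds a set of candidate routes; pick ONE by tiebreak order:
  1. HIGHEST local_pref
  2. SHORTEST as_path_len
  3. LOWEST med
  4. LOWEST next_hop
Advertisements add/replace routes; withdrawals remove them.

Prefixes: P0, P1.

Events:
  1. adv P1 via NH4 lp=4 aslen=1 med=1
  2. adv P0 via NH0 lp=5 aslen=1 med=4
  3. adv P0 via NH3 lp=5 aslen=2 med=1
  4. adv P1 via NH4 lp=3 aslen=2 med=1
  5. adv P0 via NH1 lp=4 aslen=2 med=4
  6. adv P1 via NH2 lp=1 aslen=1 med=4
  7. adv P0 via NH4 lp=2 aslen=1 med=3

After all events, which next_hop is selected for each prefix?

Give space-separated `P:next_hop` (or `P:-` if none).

Answer: P0:NH0 P1:NH4

Derivation:
Op 1: best P0=- P1=NH4
Op 2: best P0=NH0 P1=NH4
Op 3: best P0=NH0 P1=NH4
Op 4: best P0=NH0 P1=NH4
Op 5: best P0=NH0 P1=NH4
Op 6: best P0=NH0 P1=NH4
Op 7: best P0=NH0 P1=NH4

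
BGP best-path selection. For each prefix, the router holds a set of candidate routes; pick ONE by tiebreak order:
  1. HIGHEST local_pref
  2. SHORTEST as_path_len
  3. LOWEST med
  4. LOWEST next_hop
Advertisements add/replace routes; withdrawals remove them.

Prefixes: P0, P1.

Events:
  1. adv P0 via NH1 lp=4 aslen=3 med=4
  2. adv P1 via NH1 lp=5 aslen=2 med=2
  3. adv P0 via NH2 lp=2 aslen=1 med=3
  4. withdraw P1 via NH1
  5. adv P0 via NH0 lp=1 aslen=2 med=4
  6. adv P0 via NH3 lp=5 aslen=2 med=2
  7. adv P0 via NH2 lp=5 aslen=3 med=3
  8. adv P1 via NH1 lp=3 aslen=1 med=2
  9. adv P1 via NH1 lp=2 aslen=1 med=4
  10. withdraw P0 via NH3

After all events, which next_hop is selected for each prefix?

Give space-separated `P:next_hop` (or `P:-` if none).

Answer: P0:NH2 P1:NH1

Derivation:
Op 1: best P0=NH1 P1=-
Op 2: best P0=NH1 P1=NH1
Op 3: best P0=NH1 P1=NH1
Op 4: best P0=NH1 P1=-
Op 5: best P0=NH1 P1=-
Op 6: best P0=NH3 P1=-
Op 7: best P0=NH3 P1=-
Op 8: best P0=NH3 P1=NH1
Op 9: best P0=NH3 P1=NH1
Op 10: best P0=NH2 P1=NH1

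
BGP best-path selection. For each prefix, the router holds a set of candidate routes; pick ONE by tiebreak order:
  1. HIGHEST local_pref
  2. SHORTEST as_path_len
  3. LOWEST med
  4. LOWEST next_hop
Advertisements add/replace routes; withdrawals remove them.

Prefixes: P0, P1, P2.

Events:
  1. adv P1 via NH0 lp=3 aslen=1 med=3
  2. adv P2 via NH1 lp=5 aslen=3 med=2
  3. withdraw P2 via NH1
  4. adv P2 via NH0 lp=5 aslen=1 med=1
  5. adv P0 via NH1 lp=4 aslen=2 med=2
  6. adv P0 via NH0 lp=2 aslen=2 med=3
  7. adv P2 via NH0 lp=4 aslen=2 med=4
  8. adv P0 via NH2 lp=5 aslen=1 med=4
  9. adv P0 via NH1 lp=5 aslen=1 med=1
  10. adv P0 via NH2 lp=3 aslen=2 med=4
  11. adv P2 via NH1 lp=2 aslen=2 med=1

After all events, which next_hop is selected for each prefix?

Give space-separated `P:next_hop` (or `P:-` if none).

Answer: P0:NH1 P1:NH0 P2:NH0

Derivation:
Op 1: best P0=- P1=NH0 P2=-
Op 2: best P0=- P1=NH0 P2=NH1
Op 3: best P0=- P1=NH0 P2=-
Op 4: best P0=- P1=NH0 P2=NH0
Op 5: best P0=NH1 P1=NH0 P2=NH0
Op 6: best P0=NH1 P1=NH0 P2=NH0
Op 7: best P0=NH1 P1=NH0 P2=NH0
Op 8: best P0=NH2 P1=NH0 P2=NH0
Op 9: best P0=NH1 P1=NH0 P2=NH0
Op 10: best P0=NH1 P1=NH0 P2=NH0
Op 11: best P0=NH1 P1=NH0 P2=NH0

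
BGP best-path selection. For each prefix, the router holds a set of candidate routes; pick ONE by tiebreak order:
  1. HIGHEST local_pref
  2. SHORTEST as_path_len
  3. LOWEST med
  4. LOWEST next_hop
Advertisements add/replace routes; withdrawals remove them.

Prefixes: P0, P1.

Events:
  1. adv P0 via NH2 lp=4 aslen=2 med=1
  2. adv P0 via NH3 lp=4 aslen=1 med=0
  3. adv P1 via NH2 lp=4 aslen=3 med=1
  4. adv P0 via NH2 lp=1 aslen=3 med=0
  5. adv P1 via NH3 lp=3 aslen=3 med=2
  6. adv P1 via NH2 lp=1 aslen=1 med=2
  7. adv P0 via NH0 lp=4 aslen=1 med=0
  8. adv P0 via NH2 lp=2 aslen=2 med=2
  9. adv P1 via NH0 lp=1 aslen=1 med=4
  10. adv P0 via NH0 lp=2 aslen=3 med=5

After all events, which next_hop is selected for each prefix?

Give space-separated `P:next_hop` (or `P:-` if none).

Answer: P0:NH3 P1:NH3

Derivation:
Op 1: best P0=NH2 P1=-
Op 2: best P0=NH3 P1=-
Op 3: best P0=NH3 P1=NH2
Op 4: best P0=NH3 P1=NH2
Op 5: best P0=NH3 P1=NH2
Op 6: best P0=NH3 P1=NH3
Op 7: best P0=NH0 P1=NH3
Op 8: best P0=NH0 P1=NH3
Op 9: best P0=NH0 P1=NH3
Op 10: best P0=NH3 P1=NH3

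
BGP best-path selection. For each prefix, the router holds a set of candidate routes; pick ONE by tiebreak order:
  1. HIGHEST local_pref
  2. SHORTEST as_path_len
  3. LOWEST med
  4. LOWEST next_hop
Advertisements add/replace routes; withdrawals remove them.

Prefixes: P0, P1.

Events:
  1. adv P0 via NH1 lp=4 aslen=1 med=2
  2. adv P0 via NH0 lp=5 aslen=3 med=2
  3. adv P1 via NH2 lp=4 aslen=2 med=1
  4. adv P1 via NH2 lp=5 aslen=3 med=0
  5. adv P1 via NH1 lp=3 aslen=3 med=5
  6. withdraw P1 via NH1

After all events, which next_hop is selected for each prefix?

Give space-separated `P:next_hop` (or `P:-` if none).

Answer: P0:NH0 P1:NH2

Derivation:
Op 1: best P0=NH1 P1=-
Op 2: best P0=NH0 P1=-
Op 3: best P0=NH0 P1=NH2
Op 4: best P0=NH0 P1=NH2
Op 5: best P0=NH0 P1=NH2
Op 6: best P0=NH0 P1=NH2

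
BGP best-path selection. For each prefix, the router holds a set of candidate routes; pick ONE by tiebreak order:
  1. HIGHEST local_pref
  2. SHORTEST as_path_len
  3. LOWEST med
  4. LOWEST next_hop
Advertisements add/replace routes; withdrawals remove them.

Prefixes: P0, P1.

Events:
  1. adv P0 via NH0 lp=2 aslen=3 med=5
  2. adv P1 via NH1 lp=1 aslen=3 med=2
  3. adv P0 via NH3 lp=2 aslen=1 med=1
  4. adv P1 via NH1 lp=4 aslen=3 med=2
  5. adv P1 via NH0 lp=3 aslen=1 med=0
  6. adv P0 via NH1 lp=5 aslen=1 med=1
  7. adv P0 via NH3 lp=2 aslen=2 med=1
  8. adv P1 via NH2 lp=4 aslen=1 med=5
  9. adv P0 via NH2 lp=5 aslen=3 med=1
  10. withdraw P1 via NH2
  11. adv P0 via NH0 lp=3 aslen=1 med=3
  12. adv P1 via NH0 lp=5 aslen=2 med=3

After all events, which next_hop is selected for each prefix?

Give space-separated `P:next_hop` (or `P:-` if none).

Op 1: best P0=NH0 P1=-
Op 2: best P0=NH0 P1=NH1
Op 3: best P0=NH3 P1=NH1
Op 4: best P0=NH3 P1=NH1
Op 5: best P0=NH3 P1=NH1
Op 6: best P0=NH1 P1=NH1
Op 7: best P0=NH1 P1=NH1
Op 8: best P0=NH1 P1=NH2
Op 9: best P0=NH1 P1=NH2
Op 10: best P0=NH1 P1=NH1
Op 11: best P0=NH1 P1=NH1
Op 12: best P0=NH1 P1=NH0

Answer: P0:NH1 P1:NH0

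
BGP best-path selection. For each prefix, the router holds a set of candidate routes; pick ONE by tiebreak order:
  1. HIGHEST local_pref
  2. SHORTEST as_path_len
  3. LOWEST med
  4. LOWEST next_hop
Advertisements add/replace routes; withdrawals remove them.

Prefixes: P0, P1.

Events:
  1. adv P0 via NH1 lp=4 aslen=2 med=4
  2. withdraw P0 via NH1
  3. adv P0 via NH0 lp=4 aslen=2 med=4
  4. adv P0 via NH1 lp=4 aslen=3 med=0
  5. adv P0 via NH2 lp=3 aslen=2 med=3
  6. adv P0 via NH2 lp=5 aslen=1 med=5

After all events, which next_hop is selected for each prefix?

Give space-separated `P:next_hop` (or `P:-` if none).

Op 1: best P0=NH1 P1=-
Op 2: best P0=- P1=-
Op 3: best P0=NH0 P1=-
Op 4: best P0=NH0 P1=-
Op 5: best P0=NH0 P1=-
Op 6: best P0=NH2 P1=-

Answer: P0:NH2 P1:-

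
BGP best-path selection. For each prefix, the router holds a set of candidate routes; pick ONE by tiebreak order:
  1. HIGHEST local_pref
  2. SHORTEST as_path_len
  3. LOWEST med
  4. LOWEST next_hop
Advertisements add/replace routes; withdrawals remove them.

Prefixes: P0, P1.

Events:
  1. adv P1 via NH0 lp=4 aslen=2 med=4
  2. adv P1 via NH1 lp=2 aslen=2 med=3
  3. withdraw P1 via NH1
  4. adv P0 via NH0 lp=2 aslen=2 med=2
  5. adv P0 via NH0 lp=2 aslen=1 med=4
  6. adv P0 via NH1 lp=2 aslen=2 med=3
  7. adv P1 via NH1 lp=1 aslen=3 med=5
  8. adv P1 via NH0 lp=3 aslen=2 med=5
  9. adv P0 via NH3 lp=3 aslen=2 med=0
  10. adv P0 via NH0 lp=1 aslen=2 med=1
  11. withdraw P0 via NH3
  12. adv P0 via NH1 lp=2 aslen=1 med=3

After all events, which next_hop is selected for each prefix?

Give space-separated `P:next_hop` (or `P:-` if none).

Op 1: best P0=- P1=NH0
Op 2: best P0=- P1=NH0
Op 3: best P0=- P1=NH0
Op 4: best P0=NH0 P1=NH0
Op 5: best P0=NH0 P1=NH0
Op 6: best P0=NH0 P1=NH0
Op 7: best P0=NH0 P1=NH0
Op 8: best P0=NH0 P1=NH0
Op 9: best P0=NH3 P1=NH0
Op 10: best P0=NH3 P1=NH0
Op 11: best P0=NH1 P1=NH0
Op 12: best P0=NH1 P1=NH0

Answer: P0:NH1 P1:NH0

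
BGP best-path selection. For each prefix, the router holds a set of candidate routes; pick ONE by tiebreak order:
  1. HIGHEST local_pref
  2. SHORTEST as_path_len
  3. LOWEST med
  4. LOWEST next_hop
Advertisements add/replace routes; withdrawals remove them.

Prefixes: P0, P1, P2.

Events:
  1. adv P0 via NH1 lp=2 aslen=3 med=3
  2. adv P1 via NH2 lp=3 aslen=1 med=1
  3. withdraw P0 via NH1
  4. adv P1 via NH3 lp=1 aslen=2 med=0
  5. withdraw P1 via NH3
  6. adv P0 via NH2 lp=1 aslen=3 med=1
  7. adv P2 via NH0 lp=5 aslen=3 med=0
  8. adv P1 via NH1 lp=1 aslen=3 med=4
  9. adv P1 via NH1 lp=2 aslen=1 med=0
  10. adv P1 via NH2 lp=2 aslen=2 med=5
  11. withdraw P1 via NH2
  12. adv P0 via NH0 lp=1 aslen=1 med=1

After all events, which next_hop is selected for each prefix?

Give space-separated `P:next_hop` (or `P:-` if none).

Op 1: best P0=NH1 P1=- P2=-
Op 2: best P0=NH1 P1=NH2 P2=-
Op 3: best P0=- P1=NH2 P2=-
Op 4: best P0=- P1=NH2 P2=-
Op 5: best P0=- P1=NH2 P2=-
Op 6: best P0=NH2 P1=NH2 P2=-
Op 7: best P0=NH2 P1=NH2 P2=NH0
Op 8: best P0=NH2 P1=NH2 P2=NH0
Op 9: best P0=NH2 P1=NH2 P2=NH0
Op 10: best P0=NH2 P1=NH1 P2=NH0
Op 11: best P0=NH2 P1=NH1 P2=NH0
Op 12: best P0=NH0 P1=NH1 P2=NH0

Answer: P0:NH0 P1:NH1 P2:NH0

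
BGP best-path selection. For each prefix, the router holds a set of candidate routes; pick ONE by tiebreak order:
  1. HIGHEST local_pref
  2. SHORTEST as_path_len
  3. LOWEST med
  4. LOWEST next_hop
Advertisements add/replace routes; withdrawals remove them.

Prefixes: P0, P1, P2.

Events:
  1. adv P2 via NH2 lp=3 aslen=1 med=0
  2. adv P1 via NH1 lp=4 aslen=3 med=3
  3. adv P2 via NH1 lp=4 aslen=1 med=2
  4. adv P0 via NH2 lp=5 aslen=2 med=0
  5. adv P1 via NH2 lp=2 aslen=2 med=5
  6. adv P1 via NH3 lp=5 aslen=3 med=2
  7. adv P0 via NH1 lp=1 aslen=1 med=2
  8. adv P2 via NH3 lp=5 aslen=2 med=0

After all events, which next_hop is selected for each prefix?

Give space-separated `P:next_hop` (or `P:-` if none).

Answer: P0:NH2 P1:NH3 P2:NH3

Derivation:
Op 1: best P0=- P1=- P2=NH2
Op 2: best P0=- P1=NH1 P2=NH2
Op 3: best P0=- P1=NH1 P2=NH1
Op 4: best P0=NH2 P1=NH1 P2=NH1
Op 5: best P0=NH2 P1=NH1 P2=NH1
Op 6: best P0=NH2 P1=NH3 P2=NH1
Op 7: best P0=NH2 P1=NH3 P2=NH1
Op 8: best P0=NH2 P1=NH3 P2=NH3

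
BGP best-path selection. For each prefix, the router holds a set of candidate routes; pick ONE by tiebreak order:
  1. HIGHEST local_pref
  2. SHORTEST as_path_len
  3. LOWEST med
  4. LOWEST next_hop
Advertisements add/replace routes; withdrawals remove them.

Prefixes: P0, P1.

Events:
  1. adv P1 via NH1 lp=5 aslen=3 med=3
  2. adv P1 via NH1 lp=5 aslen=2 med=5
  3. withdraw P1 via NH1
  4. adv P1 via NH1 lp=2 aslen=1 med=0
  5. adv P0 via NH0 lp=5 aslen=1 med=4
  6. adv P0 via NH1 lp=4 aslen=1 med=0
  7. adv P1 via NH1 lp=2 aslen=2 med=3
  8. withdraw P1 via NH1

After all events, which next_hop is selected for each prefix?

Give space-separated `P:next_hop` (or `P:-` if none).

Answer: P0:NH0 P1:-

Derivation:
Op 1: best P0=- P1=NH1
Op 2: best P0=- P1=NH1
Op 3: best P0=- P1=-
Op 4: best P0=- P1=NH1
Op 5: best P0=NH0 P1=NH1
Op 6: best P0=NH0 P1=NH1
Op 7: best P0=NH0 P1=NH1
Op 8: best P0=NH0 P1=-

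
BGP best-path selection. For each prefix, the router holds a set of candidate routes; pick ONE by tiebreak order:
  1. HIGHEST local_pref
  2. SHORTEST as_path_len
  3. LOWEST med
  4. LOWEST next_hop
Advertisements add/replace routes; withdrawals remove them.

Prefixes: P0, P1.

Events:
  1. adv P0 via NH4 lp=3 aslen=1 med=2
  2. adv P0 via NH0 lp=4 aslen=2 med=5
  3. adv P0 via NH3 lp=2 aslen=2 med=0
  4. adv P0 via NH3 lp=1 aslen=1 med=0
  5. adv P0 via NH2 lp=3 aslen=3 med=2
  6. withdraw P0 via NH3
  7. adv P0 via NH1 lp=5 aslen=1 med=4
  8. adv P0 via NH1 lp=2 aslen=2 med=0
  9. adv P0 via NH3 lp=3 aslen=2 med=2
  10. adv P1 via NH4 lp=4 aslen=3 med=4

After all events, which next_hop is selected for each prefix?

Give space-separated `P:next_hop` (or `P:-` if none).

Answer: P0:NH0 P1:NH4

Derivation:
Op 1: best P0=NH4 P1=-
Op 2: best P0=NH0 P1=-
Op 3: best P0=NH0 P1=-
Op 4: best P0=NH0 P1=-
Op 5: best P0=NH0 P1=-
Op 6: best P0=NH0 P1=-
Op 7: best P0=NH1 P1=-
Op 8: best P0=NH0 P1=-
Op 9: best P0=NH0 P1=-
Op 10: best P0=NH0 P1=NH4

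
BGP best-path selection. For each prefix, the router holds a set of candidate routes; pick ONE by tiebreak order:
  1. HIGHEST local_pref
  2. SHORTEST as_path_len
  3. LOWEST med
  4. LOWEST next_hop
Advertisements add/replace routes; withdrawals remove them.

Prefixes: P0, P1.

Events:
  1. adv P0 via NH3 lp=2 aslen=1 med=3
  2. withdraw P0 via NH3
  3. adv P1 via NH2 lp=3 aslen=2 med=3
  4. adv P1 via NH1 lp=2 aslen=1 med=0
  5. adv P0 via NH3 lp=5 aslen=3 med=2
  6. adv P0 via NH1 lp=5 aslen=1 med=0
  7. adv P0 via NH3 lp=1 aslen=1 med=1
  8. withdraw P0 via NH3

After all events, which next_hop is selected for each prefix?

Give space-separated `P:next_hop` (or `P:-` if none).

Answer: P0:NH1 P1:NH2

Derivation:
Op 1: best P0=NH3 P1=-
Op 2: best P0=- P1=-
Op 3: best P0=- P1=NH2
Op 4: best P0=- P1=NH2
Op 5: best P0=NH3 P1=NH2
Op 6: best P0=NH1 P1=NH2
Op 7: best P0=NH1 P1=NH2
Op 8: best P0=NH1 P1=NH2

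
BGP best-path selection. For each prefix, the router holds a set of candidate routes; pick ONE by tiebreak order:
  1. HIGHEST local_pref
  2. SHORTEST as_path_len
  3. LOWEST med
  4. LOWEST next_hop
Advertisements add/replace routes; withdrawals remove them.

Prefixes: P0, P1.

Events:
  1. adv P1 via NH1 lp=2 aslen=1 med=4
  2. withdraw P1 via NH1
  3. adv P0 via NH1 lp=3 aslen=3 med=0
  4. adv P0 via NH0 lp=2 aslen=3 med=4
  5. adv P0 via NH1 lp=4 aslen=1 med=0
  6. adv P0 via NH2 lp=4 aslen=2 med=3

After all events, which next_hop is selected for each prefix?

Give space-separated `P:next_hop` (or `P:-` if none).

Op 1: best P0=- P1=NH1
Op 2: best P0=- P1=-
Op 3: best P0=NH1 P1=-
Op 4: best P0=NH1 P1=-
Op 5: best P0=NH1 P1=-
Op 6: best P0=NH1 P1=-

Answer: P0:NH1 P1:-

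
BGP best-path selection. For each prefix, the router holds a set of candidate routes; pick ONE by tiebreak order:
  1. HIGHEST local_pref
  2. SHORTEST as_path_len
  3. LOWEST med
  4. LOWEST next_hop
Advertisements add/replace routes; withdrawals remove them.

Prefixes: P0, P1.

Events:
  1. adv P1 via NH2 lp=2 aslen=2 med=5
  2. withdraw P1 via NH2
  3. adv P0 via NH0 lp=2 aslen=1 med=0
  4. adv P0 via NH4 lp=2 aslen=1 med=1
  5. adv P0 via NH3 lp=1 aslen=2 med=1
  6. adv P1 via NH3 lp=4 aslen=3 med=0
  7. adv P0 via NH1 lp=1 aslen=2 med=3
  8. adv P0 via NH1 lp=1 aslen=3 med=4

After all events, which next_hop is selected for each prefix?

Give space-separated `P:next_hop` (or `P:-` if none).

Op 1: best P0=- P1=NH2
Op 2: best P0=- P1=-
Op 3: best P0=NH0 P1=-
Op 4: best P0=NH0 P1=-
Op 5: best P0=NH0 P1=-
Op 6: best P0=NH0 P1=NH3
Op 7: best P0=NH0 P1=NH3
Op 8: best P0=NH0 P1=NH3

Answer: P0:NH0 P1:NH3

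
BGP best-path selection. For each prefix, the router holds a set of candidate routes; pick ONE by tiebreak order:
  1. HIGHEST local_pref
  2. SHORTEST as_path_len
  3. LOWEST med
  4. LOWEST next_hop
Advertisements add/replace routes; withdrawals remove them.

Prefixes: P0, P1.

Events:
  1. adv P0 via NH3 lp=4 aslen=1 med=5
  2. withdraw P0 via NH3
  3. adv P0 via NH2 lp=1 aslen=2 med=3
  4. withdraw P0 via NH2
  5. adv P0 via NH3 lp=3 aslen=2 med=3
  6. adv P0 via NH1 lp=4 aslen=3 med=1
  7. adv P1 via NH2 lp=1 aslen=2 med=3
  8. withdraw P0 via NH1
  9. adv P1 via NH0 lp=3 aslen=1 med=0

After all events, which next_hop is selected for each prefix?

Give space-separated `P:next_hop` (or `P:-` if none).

Op 1: best P0=NH3 P1=-
Op 2: best P0=- P1=-
Op 3: best P0=NH2 P1=-
Op 4: best P0=- P1=-
Op 5: best P0=NH3 P1=-
Op 6: best P0=NH1 P1=-
Op 7: best P0=NH1 P1=NH2
Op 8: best P0=NH3 P1=NH2
Op 9: best P0=NH3 P1=NH0

Answer: P0:NH3 P1:NH0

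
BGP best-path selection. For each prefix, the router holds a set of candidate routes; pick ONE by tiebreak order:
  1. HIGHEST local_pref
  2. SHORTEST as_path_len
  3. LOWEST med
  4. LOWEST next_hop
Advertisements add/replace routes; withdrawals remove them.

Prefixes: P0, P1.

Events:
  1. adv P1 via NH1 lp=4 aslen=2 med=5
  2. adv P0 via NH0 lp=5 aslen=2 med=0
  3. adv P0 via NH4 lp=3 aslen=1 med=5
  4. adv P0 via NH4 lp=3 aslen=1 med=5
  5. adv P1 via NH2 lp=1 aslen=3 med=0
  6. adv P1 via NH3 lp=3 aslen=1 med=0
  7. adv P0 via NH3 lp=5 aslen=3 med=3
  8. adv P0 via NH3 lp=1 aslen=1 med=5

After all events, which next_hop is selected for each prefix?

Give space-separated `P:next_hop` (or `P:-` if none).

Answer: P0:NH0 P1:NH1

Derivation:
Op 1: best P0=- P1=NH1
Op 2: best P0=NH0 P1=NH1
Op 3: best P0=NH0 P1=NH1
Op 4: best P0=NH0 P1=NH1
Op 5: best P0=NH0 P1=NH1
Op 6: best P0=NH0 P1=NH1
Op 7: best P0=NH0 P1=NH1
Op 8: best P0=NH0 P1=NH1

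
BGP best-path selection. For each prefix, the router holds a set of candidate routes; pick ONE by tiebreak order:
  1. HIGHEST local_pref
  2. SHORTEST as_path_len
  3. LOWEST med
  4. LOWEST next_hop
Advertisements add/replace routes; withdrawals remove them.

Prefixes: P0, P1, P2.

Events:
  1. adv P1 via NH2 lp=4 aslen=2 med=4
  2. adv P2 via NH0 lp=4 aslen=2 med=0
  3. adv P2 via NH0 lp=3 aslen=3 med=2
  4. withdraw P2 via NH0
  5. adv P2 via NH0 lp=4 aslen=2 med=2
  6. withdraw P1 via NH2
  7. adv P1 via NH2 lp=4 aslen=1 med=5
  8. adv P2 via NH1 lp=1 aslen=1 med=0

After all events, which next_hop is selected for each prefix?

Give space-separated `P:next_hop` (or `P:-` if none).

Op 1: best P0=- P1=NH2 P2=-
Op 2: best P0=- P1=NH2 P2=NH0
Op 3: best P0=- P1=NH2 P2=NH0
Op 4: best P0=- P1=NH2 P2=-
Op 5: best P0=- P1=NH2 P2=NH0
Op 6: best P0=- P1=- P2=NH0
Op 7: best P0=- P1=NH2 P2=NH0
Op 8: best P0=- P1=NH2 P2=NH0

Answer: P0:- P1:NH2 P2:NH0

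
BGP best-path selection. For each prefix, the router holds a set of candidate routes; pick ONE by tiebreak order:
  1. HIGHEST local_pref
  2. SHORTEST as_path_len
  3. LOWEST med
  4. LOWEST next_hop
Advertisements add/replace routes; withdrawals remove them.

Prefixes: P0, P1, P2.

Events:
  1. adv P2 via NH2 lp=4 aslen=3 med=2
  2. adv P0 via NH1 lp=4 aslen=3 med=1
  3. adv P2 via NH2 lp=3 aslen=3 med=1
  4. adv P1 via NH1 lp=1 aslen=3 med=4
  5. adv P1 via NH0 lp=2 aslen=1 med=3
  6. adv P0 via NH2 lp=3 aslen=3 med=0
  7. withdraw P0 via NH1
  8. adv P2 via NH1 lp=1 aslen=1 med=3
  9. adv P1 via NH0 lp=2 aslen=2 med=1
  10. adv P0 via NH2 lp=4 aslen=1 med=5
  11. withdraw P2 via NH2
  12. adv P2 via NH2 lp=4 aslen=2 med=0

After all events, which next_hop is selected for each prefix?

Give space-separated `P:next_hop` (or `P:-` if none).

Answer: P0:NH2 P1:NH0 P2:NH2

Derivation:
Op 1: best P0=- P1=- P2=NH2
Op 2: best P0=NH1 P1=- P2=NH2
Op 3: best P0=NH1 P1=- P2=NH2
Op 4: best P0=NH1 P1=NH1 P2=NH2
Op 5: best P0=NH1 P1=NH0 P2=NH2
Op 6: best P0=NH1 P1=NH0 P2=NH2
Op 7: best P0=NH2 P1=NH0 P2=NH2
Op 8: best P0=NH2 P1=NH0 P2=NH2
Op 9: best P0=NH2 P1=NH0 P2=NH2
Op 10: best P0=NH2 P1=NH0 P2=NH2
Op 11: best P0=NH2 P1=NH0 P2=NH1
Op 12: best P0=NH2 P1=NH0 P2=NH2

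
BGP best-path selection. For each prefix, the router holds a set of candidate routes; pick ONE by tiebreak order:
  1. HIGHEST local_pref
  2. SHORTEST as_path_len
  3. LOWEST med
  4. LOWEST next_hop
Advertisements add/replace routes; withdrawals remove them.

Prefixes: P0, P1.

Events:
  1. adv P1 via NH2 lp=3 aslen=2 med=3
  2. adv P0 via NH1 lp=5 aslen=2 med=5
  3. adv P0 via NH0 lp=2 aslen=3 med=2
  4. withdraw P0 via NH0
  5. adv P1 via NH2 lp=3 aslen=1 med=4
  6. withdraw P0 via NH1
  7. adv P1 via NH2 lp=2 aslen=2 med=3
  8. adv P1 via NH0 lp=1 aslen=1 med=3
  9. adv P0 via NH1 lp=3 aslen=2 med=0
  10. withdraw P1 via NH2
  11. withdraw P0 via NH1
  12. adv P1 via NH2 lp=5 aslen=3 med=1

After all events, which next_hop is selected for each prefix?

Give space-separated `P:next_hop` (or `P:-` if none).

Op 1: best P0=- P1=NH2
Op 2: best P0=NH1 P1=NH2
Op 3: best P0=NH1 P1=NH2
Op 4: best P0=NH1 P1=NH2
Op 5: best P0=NH1 P1=NH2
Op 6: best P0=- P1=NH2
Op 7: best P0=- P1=NH2
Op 8: best P0=- P1=NH2
Op 9: best P0=NH1 P1=NH2
Op 10: best P0=NH1 P1=NH0
Op 11: best P0=- P1=NH0
Op 12: best P0=- P1=NH2

Answer: P0:- P1:NH2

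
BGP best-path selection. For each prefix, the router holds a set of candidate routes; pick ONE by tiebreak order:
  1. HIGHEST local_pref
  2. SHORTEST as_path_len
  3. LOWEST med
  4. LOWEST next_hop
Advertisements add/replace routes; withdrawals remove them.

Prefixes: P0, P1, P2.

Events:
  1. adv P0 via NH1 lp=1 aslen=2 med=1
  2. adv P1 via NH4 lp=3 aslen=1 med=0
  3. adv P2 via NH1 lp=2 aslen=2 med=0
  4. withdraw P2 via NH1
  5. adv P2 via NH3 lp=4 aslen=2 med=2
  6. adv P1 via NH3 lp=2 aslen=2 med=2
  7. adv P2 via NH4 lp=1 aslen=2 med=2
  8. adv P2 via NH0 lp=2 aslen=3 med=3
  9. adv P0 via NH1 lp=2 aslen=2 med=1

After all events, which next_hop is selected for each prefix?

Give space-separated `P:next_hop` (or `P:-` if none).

Op 1: best P0=NH1 P1=- P2=-
Op 2: best P0=NH1 P1=NH4 P2=-
Op 3: best P0=NH1 P1=NH4 P2=NH1
Op 4: best P0=NH1 P1=NH4 P2=-
Op 5: best P0=NH1 P1=NH4 P2=NH3
Op 6: best P0=NH1 P1=NH4 P2=NH3
Op 7: best P0=NH1 P1=NH4 P2=NH3
Op 8: best P0=NH1 P1=NH4 P2=NH3
Op 9: best P0=NH1 P1=NH4 P2=NH3

Answer: P0:NH1 P1:NH4 P2:NH3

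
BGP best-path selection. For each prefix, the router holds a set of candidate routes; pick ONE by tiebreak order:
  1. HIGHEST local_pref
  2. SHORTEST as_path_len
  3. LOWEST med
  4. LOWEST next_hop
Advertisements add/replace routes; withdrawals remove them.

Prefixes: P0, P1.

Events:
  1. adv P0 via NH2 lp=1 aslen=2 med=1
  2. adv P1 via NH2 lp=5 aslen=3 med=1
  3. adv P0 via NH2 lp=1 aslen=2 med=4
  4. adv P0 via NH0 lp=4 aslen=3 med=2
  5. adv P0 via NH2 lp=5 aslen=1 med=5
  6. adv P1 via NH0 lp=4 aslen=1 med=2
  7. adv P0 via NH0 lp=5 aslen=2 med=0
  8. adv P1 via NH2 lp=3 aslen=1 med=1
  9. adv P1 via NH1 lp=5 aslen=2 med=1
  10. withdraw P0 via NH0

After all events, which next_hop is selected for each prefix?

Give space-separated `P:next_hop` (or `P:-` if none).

Answer: P0:NH2 P1:NH1

Derivation:
Op 1: best P0=NH2 P1=-
Op 2: best P0=NH2 P1=NH2
Op 3: best P0=NH2 P1=NH2
Op 4: best P0=NH0 P1=NH2
Op 5: best P0=NH2 P1=NH2
Op 6: best P0=NH2 P1=NH2
Op 7: best P0=NH2 P1=NH2
Op 8: best P0=NH2 P1=NH0
Op 9: best P0=NH2 P1=NH1
Op 10: best P0=NH2 P1=NH1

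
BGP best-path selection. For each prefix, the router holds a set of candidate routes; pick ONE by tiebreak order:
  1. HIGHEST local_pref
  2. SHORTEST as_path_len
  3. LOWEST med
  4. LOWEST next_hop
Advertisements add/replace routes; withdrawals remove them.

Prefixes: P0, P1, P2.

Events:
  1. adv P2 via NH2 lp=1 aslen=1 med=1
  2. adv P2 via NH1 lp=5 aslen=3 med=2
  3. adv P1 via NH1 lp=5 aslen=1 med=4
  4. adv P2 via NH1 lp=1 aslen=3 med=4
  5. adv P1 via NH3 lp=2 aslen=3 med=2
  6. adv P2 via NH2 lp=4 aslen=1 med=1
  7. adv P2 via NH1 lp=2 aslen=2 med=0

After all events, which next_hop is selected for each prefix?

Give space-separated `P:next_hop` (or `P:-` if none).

Answer: P0:- P1:NH1 P2:NH2

Derivation:
Op 1: best P0=- P1=- P2=NH2
Op 2: best P0=- P1=- P2=NH1
Op 3: best P0=- P1=NH1 P2=NH1
Op 4: best P0=- P1=NH1 P2=NH2
Op 5: best P0=- P1=NH1 P2=NH2
Op 6: best P0=- P1=NH1 P2=NH2
Op 7: best P0=- P1=NH1 P2=NH2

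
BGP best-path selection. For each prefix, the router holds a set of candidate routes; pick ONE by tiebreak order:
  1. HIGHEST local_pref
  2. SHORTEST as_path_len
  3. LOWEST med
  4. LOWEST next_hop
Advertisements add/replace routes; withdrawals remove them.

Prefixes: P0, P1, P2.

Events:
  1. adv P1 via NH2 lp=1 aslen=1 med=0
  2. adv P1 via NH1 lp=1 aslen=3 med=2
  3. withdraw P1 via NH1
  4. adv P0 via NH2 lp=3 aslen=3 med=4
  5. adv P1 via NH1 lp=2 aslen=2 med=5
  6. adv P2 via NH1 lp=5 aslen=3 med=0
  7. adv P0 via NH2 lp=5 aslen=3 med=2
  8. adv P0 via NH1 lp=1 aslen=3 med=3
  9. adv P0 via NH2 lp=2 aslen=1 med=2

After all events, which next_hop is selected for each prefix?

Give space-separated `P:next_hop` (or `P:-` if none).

Answer: P0:NH2 P1:NH1 P2:NH1

Derivation:
Op 1: best P0=- P1=NH2 P2=-
Op 2: best P0=- P1=NH2 P2=-
Op 3: best P0=- P1=NH2 P2=-
Op 4: best P0=NH2 P1=NH2 P2=-
Op 5: best P0=NH2 P1=NH1 P2=-
Op 6: best P0=NH2 P1=NH1 P2=NH1
Op 7: best P0=NH2 P1=NH1 P2=NH1
Op 8: best P0=NH2 P1=NH1 P2=NH1
Op 9: best P0=NH2 P1=NH1 P2=NH1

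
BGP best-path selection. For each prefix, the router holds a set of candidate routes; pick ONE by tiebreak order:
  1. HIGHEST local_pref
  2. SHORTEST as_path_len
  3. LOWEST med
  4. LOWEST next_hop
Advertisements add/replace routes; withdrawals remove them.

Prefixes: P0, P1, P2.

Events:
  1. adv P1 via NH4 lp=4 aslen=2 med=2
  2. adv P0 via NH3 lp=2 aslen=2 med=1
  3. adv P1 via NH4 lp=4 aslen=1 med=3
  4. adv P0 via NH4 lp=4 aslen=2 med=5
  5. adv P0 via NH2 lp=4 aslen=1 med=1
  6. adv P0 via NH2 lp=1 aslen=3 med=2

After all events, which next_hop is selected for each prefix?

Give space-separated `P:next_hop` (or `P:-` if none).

Answer: P0:NH4 P1:NH4 P2:-

Derivation:
Op 1: best P0=- P1=NH4 P2=-
Op 2: best P0=NH3 P1=NH4 P2=-
Op 3: best P0=NH3 P1=NH4 P2=-
Op 4: best P0=NH4 P1=NH4 P2=-
Op 5: best P0=NH2 P1=NH4 P2=-
Op 6: best P0=NH4 P1=NH4 P2=-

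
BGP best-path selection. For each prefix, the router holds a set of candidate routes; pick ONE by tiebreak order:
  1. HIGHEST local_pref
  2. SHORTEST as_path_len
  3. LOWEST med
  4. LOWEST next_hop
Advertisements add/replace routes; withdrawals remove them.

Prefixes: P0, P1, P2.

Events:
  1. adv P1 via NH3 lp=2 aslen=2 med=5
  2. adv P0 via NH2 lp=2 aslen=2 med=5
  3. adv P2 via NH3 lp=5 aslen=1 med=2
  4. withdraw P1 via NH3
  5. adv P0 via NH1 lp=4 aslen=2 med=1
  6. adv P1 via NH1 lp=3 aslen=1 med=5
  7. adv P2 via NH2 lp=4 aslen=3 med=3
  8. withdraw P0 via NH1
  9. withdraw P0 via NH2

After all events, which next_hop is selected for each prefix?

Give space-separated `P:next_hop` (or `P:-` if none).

Op 1: best P0=- P1=NH3 P2=-
Op 2: best P0=NH2 P1=NH3 P2=-
Op 3: best P0=NH2 P1=NH3 P2=NH3
Op 4: best P0=NH2 P1=- P2=NH3
Op 5: best P0=NH1 P1=- P2=NH3
Op 6: best P0=NH1 P1=NH1 P2=NH3
Op 7: best P0=NH1 P1=NH1 P2=NH3
Op 8: best P0=NH2 P1=NH1 P2=NH3
Op 9: best P0=- P1=NH1 P2=NH3

Answer: P0:- P1:NH1 P2:NH3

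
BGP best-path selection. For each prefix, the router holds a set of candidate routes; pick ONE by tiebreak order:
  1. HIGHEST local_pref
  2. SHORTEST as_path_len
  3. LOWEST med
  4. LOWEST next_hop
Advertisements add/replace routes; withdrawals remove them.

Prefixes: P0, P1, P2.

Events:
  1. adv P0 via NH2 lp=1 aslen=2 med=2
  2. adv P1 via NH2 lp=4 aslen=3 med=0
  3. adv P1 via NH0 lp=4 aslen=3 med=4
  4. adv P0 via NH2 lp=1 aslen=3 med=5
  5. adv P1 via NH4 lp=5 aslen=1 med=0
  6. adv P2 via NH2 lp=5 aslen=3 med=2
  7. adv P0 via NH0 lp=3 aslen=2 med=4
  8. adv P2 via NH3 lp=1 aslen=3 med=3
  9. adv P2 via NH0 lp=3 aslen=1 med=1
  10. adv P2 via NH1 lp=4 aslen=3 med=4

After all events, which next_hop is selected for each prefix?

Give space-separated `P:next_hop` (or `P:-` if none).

Op 1: best P0=NH2 P1=- P2=-
Op 2: best P0=NH2 P1=NH2 P2=-
Op 3: best P0=NH2 P1=NH2 P2=-
Op 4: best P0=NH2 P1=NH2 P2=-
Op 5: best P0=NH2 P1=NH4 P2=-
Op 6: best P0=NH2 P1=NH4 P2=NH2
Op 7: best P0=NH0 P1=NH4 P2=NH2
Op 8: best P0=NH0 P1=NH4 P2=NH2
Op 9: best P0=NH0 P1=NH4 P2=NH2
Op 10: best P0=NH0 P1=NH4 P2=NH2

Answer: P0:NH0 P1:NH4 P2:NH2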